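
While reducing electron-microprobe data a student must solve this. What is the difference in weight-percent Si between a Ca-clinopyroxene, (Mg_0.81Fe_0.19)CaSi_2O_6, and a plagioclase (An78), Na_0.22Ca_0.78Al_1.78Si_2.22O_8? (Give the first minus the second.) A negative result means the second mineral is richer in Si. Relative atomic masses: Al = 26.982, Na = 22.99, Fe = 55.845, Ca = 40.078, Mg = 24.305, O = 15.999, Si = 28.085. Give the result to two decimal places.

2.54 percentage points

First mineral: 56.170 g Si in 222.540 g formula = 25.24 wt% Si.
Second mineral: 62.349 g Si in 274.687 g formula = 22.70 wt% Si.
25.24% − 22.70% gives a difference of 2.54 percentage points.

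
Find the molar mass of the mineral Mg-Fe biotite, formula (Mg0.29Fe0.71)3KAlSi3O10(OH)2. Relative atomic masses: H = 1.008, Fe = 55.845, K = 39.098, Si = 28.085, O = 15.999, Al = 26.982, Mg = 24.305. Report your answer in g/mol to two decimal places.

484.43 g/mol

The formula mass is the sum 0.87·24.305 + 2.13·55.845 + 1·39.098 + 1·26.982 + 3·28.085 + 12·15.999 + 2·1.008.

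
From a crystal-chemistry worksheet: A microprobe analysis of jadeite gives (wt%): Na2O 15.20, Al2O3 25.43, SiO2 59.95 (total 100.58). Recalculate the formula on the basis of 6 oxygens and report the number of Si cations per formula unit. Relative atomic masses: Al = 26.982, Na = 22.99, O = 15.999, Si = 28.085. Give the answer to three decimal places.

Na2O (M=61.979): mol = 0.24524; Na = 0.49048, O = 0.24524.
Al2O3 (M=101.961): mol = 0.24941; Al = 0.49882, O = 0.74823.
SiO2 (M=60.083): mol = 0.99779; Si = 0.99779, O = 1.99558.
ΣO = 2.98905; factor = 6/ΣO = 2.00733.
Si apfu = 0.99779 × 2.00733 = 2.003.

2.003 Si apfu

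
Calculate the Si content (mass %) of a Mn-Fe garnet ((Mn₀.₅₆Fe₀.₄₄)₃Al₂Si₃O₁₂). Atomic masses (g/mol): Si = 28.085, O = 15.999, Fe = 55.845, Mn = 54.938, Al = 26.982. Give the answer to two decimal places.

M((Mn₀.₅₆Fe₀.₄₄)₃Al₂Si₃O₁₂) = 496.218 g/mol.
Si contributes 3 × 28.085 = 84.255 g per mole.
84.255/496.218 = 0.1698 → 16.98%.

16.98 mass %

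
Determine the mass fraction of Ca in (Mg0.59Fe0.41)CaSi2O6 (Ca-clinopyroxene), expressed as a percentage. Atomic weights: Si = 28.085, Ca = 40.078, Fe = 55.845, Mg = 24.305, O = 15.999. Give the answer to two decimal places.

17.46 weight percent

Formula mass = 0.59×24.305 + 0.41×55.845 + 1×40.078 + 2×28.085 + 6×15.999 = 229.478 g/mol, of which 40.078 g is Ca.
So Ca makes up 40.078/229.478 = 0.1746 of the mass, i.e. 17.46%.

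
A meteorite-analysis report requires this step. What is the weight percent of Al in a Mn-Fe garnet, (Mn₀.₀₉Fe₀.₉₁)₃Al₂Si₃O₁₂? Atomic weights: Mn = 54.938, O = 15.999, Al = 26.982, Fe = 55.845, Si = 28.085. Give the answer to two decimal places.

M((Mn₀.₀₉Fe₀.₉₁)₃Al₂Si₃O₁₂) = 497.497 g/mol.
Al contributes 2 × 26.982 = 53.964 g per mole.
53.964/497.497 = 0.1085 → 10.85%.

10.85 mass %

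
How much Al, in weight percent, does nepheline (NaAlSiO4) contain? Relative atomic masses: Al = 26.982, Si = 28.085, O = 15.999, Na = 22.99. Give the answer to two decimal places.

Molar mass of NaAlSiO4: 1×22.99 + 1×26.982 + 1×28.085 + 4×15.999 = 142.053 g/mol.
Mass of Al per formula unit: 1 × 26.982 = 26.982 g.
Weight fraction Al = 26.982 / 142.053 = 0.1899.

18.99 weight percent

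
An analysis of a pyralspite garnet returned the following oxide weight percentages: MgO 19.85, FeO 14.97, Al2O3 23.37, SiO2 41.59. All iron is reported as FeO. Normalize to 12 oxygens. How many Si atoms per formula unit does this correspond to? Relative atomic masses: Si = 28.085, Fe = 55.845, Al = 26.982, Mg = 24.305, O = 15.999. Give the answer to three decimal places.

MgO: 19.85/40.304 = 0.49251 mol → 0.49251 mol Mg, 0.49251 mol O.
FeO: 14.97/71.844 = 0.20837 mol → 0.20837 mol Fe, 0.20837 mol O.
Al2O3: 23.37/101.961 = 0.22921 mol → 0.45842 mol Al, 0.68763 mol O.
SiO2: 41.59/60.083 = 0.69221 mol → 0.69221 mol Si, 1.38442 mol O.
Total oxygen = 2.77293 mol. Normalization factor = 12/2.77293 = 4.32755.
Si per 12 O = 0.69221 × 4.32755 = 2.996.

2.996 Si apfu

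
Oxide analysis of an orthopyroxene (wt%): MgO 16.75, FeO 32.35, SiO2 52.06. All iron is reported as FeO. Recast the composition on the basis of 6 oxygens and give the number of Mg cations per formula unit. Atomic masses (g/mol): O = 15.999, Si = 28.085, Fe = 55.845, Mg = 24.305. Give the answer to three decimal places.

16.75 wt% MgO ÷ 40.304 g/mol = 0.41559 mol, giving 0.41559 Mg and 0.41559 O.
32.35 wt% FeO ÷ 71.844 g/mol = 0.45028 mol, giving 0.45028 Fe and 0.45028 O.
52.06 wt% SiO2 ÷ 60.083 g/mol = 0.86647 mol, giving 0.86647 Si and 1.73294 O.
Oxygen sums to 2.59881; scaling by 6/2.59881 = 2.30875 puts the formula on 6 O.
Mg: 0.41559 × 2.30875 = 0.959 atoms per formula unit.

0.959 Mg apfu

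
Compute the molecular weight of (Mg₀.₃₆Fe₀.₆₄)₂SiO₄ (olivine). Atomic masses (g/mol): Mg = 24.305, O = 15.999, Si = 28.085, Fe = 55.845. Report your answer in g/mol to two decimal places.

181.06 g/mol

Mg: 0.72 × 24.305 = 17.4996
Fe: 1.28 × 55.845 = 71.4816
Si: 1 × 28.085 = 28.0850
O: 4 × 15.999 = 63.9960
Summing the contributions gives the formula mass.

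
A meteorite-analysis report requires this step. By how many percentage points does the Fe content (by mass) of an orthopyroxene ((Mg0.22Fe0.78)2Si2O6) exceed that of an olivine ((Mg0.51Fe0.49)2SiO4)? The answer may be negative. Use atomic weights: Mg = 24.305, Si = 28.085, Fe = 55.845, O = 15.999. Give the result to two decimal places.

2.96 percentage points

First mineral: 87.118 g Fe in 249.976 g formula = 34.85 wt% Fe.
Second mineral: 54.728 g Fe in 171.600 g formula = 31.89 wt% Fe.
34.85% − 31.89% gives a difference of 2.96 percentage points.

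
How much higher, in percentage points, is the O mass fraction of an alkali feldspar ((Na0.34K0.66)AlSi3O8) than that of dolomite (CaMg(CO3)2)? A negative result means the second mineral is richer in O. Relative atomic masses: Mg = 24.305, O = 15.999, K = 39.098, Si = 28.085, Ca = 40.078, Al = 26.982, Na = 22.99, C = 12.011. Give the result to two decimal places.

-5.15 percentage points

First mineral: 127.992 g O in 272.850 g formula = 46.91 wt% O.
Second mineral: 95.994 g O in 184.399 g formula = 52.06 wt% O.
46.91% − 52.06% gives a difference of -5.15 percentage points.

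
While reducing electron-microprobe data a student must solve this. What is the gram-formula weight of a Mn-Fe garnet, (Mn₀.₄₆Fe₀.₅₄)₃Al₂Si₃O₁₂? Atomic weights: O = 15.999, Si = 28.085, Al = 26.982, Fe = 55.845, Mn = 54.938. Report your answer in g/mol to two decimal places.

The formula mass is the sum 1.38·54.938 + 1.62·55.845 + 2·26.982 + 3·28.085 + 12·15.999.

496.49 g/mol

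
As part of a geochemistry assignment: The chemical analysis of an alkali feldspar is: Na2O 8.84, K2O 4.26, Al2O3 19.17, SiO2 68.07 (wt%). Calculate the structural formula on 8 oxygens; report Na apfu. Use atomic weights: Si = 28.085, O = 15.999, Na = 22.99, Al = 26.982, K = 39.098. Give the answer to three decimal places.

Na2O (M=61.979): mol = 0.14263; Na = 0.28526, O = 0.14263.
K2O (M=94.195): mol = 0.04523; K = 0.09046, O = 0.04523.
Al2O3 (M=101.961): mol = 0.18801; Al = 0.37602, O = 0.56403.
SiO2 (M=60.083): mol = 1.13293; Si = 1.13293, O = 2.26586.
ΣO = 3.01775; factor = 8/ΣO = 2.65098.
Na apfu = 0.28526 × 2.65098 = 0.756.

0.756 Na apfu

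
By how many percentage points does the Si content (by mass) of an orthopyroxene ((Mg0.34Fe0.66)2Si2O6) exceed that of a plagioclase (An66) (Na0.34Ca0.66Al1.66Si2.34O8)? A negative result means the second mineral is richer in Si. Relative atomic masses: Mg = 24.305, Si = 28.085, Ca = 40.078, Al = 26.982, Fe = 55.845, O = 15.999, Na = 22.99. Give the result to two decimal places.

-0.92 percentage points

First mineral: 56.170 g Si in 242.407 g formula = 23.17 wt% Si.
Second mineral: 65.719 g Si in 272.769 g formula = 24.09 wt% Si.
23.17% − 24.09% gives a difference of -0.92 percentage points.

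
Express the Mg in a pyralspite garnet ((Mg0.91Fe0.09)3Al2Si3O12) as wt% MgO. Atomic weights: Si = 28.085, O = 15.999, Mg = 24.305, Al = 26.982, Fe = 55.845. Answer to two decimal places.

M((Mg0.91Fe0.09)3Al2Si3O12) = 411.638 g/mol; M(MgO) = 40.304 g/mol.
Moles MgO per formula unit = 2.73 Mg ÷ 1 = 2.7300.
MgO fraction = (2.7300 × 40.304) / 411.638 = 110.030/411.638 = 0.2673.

26.73 wt%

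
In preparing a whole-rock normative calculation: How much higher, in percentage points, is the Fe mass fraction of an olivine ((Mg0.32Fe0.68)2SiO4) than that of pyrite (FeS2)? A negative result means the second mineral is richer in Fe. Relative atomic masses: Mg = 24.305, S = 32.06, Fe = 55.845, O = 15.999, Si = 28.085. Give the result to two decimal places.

-5.18 percentage points

First mineral: 75.949 g Fe in 183.585 g formula = 41.37 wt% Fe.
Second mineral: 55.845 g Fe in 119.965 g formula = 46.55 wt% Fe.
41.37% − 46.55% gives a difference of -5.18 percentage points.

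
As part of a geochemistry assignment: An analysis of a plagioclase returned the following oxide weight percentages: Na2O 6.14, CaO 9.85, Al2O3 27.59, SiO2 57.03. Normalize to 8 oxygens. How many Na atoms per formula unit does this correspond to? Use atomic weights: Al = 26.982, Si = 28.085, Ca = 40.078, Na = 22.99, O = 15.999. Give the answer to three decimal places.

0.531 Na apfu

Na2O (M=61.979): mol = 0.09907; Na = 0.19814, O = 0.09907.
CaO (M=56.077): mol = 0.17565; Ca = 0.17565, O = 0.17565.
Al2O3 (M=101.961): mol = 0.27059; Al = 0.54118, O = 0.81177.
SiO2 (M=60.083): mol = 0.94919; Si = 0.94919, O = 1.89838.
ΣO = 2.98487; factor = 8/ΣO = 2.68018.
Na apfu = 0.19814 × 2.68018 = 0.531.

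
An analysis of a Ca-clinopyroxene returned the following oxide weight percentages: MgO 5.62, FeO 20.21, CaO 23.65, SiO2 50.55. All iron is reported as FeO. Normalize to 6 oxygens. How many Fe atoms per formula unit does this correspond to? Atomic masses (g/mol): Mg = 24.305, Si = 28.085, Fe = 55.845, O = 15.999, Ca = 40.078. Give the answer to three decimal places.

MgO (M=40.304): mol = 0.13944; Mg = 0.13944, O = 0.13944.
FeO (M=71.844): mol = 0.28130; Fe = 0.28130, O = 0.28130.
CaO (M=56.077): mol = 0.42174; Ca = 0.42174, O = 0.42174.
SiO2 (M=60.083): mol = 0.84134; Si = 0.84134, O = 1.68268.
ΣO = 2.52516; factor = 6/ΣO = 2.37609.
Fe apfu = 0.28130 × 2.37609 = 0.668.

0.668 Fe apfu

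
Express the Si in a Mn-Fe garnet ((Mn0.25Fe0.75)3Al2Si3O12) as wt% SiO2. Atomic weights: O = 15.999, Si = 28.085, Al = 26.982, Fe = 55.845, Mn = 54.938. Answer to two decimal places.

Molar mass of (Mn0.25Fe0.75)3Al2Si3O12 = 0.75·54.938 + 2.25·55.845 + 2·26.982 + 3·28.085 + 12·15.999 = 497.062 g/mol.
Each formula unit contains 3 Si, equivalent to 3/1 = 3.0000 mol SiO2.
M(SiO2) = 1×28.085 + 2×15.999 = 60.083 g/mol.
Mass of SiO2 per formula unit = 3.0000 × 60.083 = 180.249 g.
SiO2 wt% = 180.249 / 497.062 × 100 = 36.26%.

36.26 wt%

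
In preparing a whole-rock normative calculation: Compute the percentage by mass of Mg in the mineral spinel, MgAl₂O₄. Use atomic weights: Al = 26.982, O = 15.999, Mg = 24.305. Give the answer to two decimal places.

Formula mass = 1×24.305 + 2×26.982 + 4×15.999 = 142.265 g/mol, of which 24.305 g is Mg.
So Mg makes up 24.305/142.265 = 0.1708 of the mass, i.e. 17.08%.

17.08 wt%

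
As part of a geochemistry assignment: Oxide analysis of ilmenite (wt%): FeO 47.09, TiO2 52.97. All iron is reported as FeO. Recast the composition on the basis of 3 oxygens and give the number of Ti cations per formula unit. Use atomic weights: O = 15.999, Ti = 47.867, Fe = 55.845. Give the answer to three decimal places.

1.004 Ti apfu

47.09 wt% FeO ÷ 71.844 g/mol = 0.65545 mol, giving 0.65545 Fe and 0.65545 O.
52.97 wt% TiO2 ÷ 79.865 g/mol = 0.66324 mol, giving 0.66324 Ti and 1.32648 O.
Oxygen sums to 1.98193; scaling by 3/1.98193 = 1.51368 puts the formula on 3 O.
Ti: 0.66324 × 1.51368 = 1.004 atoms per formula unit.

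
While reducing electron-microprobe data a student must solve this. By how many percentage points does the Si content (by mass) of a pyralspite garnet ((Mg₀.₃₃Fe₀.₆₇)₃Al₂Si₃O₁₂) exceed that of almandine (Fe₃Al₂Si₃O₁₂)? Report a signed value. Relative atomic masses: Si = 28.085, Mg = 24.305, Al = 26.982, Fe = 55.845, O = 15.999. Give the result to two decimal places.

1.13 percentage points

First mineral: 84.255 g Si in 466.517 g formula = 18.06 wt% Si.
Second mineral: 84.255 g Si in 497.742 g formula = 16.93 wt% Si.
18.06% − 16.93% gives a difference of 1.13 percentage points.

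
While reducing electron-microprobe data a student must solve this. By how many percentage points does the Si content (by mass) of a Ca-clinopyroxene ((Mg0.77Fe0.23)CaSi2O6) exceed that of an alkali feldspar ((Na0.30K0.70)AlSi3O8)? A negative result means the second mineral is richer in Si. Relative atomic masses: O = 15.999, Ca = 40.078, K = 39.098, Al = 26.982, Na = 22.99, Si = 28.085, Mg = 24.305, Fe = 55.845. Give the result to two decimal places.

M((Mg0.77Fe0.23)CaSi2O6) = 223.801 g/mol, so wt% Si = 56.170/223.801 × 100 = 25.10%.
M((Na0.30K0.70)AlSi3O8) = 273.495 g/mol, so wt% Si = 84.255/273.495 × 100 = 30.81%.
25.10 − 30.81 = -5.71 pp.

-5.71 percentage points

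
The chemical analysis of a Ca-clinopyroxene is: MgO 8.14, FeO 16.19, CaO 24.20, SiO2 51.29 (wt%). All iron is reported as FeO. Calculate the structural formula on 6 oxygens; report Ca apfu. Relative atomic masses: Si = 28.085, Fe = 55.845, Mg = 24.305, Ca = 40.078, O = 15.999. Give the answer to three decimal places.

1.009 Ca apfu

MgO (M=40.304): mol = 0.20197; Mg = 0.20197, O = 0.20197.
FeO (M=71.844): mol = 0.22535; Fe = 0.22535, O = 0.22535.
CaO (M=56.077): mol = 0.43155; Ca = 0.43155, O = 0.43155.
SiO2 (M=60.083): mol = 0.85365; Si = 0.85365, O = 1.70730.
ΣO = 2.56617; factor = 6/ΣO = 2.33811.
Ca apfu = 0.43155 × 2.33811 = 1.009.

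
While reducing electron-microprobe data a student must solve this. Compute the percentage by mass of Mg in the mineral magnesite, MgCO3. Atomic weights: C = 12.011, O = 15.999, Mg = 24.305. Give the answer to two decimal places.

28.83 wt%

Formula mass = 1*24.305 + 1*12.011 + 3*15.999 = 84.313 g/mol, of which 24.305 g is Mg.
So Mg makes up 24.305/84.313 = 0.2883 of the mass, i.e. 28.83%.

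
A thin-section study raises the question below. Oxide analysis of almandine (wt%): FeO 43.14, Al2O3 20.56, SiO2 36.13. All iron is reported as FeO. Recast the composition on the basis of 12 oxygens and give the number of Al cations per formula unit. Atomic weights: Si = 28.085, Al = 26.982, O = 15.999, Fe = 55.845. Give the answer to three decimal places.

2.010 Al apfu

43.14 wt% FeO ÷ 71.844 g/mol = 0.60047 mol, giving 0.60047 Fe and 0.60047 O.
20.56 wt% Al2O3 ÷ 101.961 g/mol = 0.20165 mol, giving 0.40330 Al and 0.60495 O.
36.13 wt% SiO2 ÷ 60.083 g/mol = 0.60133 mol, giving 0.60133 Si and 1.20266 O.
Oxygen sums to 2.40808; scaling by 12/2.40808 = 4.98322 puts the formula on 12 O.
Al: 0.40330 × 4.98322 = 2.010 atoms per formula unit.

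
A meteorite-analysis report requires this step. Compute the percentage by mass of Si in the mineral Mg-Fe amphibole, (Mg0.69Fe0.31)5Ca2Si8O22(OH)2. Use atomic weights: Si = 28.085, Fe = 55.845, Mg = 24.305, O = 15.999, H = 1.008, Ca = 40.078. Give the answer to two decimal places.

M((Mg0.69Fe0.31)5Ca2Si8O22(OH)2) = 861.240 g/mol.
Si contributes 8 × 28.085 = 224.680 g per mole.
224.680/861.240 = 0.2609 → 26.09%.

26.09 mass %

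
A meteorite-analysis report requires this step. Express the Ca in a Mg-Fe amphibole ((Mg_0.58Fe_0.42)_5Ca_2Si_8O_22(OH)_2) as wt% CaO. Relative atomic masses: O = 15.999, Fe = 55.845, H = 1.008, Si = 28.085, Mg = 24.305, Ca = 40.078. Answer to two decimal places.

12.77 wt%

Molar mass of (Mg_0.58Fe_0.42)_5Ca_2Si_8O_22(OH)_2 = 2.90×24.305 + 2.10×55.845 + 2×40.078 + 8×28.085 + 24×15.999 + 2×1.008 = 878.587 g/mol.
Each formula unit contains 2 Ca, equivalent to 2/1 = 2.0000 mol CaO.
M(CaO) = 1×40.078 + 1×15.999 = 56.077 g/mol.
Mass of CaO per formula unit = 2.0000 × 56.077 = 112.154 g.
CaO wt% = 112.154 / 878.587 × 100 = 12.77%.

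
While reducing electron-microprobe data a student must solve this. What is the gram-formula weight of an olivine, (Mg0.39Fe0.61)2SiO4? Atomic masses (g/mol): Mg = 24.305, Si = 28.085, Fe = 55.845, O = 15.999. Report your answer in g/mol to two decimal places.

179.17 g/mol

The formula mass is the sum 0.78×24.305 + 1.22×55.845 + 1×28.085 + 4×15.999.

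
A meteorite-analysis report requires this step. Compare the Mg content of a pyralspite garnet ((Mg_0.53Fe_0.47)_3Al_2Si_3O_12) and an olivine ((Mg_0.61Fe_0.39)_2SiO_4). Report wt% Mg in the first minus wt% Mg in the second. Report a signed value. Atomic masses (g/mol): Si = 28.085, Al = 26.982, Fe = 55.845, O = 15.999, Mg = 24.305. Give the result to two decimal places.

Mg in (Mg_0.53Fe_0.47)_3Al_2Si_3O_12: molar mass 447.593 g/mol; 1.59×24.305 = 38.645 g → 8.63 wt%.
Mg in (Mg_0.61Fe_0.39)_2SiO_4: molar mass 165.292 g/mol; 1.22×24.305 = 29.652 g → 17.94 wt%.
Difference = 8.63 − 17.94 = -9.31 percentage points.

-9.31 percentage points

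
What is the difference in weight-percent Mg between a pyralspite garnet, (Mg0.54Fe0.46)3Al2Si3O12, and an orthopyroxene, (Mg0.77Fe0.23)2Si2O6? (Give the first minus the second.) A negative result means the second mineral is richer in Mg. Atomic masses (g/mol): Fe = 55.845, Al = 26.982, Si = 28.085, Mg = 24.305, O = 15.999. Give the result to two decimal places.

Mg in (Mg0.54Fe0.46)3Al2Si3O12: molar mass 446.647 g/mol; 1.62×24.305 = 39.374 g → 8.82 wt%.
Mg in (Mg0.77Fe0.23)2Si2O6: molar mass 215.282 g/mol; 1.54×24.305 = 37.430 g → 17.39 wt%.
Difference = 8.82 − 17.39 = -8.57 percentage points.

-8.57 percentage points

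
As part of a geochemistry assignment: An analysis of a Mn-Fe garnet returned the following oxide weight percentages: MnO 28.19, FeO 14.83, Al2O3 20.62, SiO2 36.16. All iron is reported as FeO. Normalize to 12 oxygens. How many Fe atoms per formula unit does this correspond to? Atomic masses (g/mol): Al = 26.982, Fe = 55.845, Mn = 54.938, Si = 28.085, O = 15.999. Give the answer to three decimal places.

1.026 Fe apfu

MnO: 28.19/70.937 = 0.39739 mol → 0.39739 mol Mn, 0.39739 mol O.
FeO: 14.83/71.844 = 0.20642 mol → 0.20642 mol Fe, 0.20642 mol O.
Al2O3: 20.62/101.961 = 0.20223 mol → 0.40446 mol Al, 0.60669 mol O.
SiO2: 36.16/60.083 = 0.60183 mol → 0.60183 mol Si, 1.20366 mol O.
Total oxygen = 2.41416 mol. Normalization factor = 12/2.41416 = 4.97067.
Fe per 12 O = 0.20642 × 4.97067 = 1.026.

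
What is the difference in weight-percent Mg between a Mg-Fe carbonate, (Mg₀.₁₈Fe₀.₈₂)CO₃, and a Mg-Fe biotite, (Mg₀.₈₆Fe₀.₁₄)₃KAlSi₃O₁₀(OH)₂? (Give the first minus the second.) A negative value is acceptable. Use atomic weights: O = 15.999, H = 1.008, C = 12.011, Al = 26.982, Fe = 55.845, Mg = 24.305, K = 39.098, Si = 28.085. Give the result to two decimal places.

Mg in (Mg₀.₁₈Fe₀.₈₂)CO₃: molar mass 110.176 g/mol; 0.18×24.305 = 4.375 g → 3.97 wt%.
Mg in (Mg₀.₈₆Fe₀.₁₄)₃KAlSi₃O₁₀(OH)₂: molar mass 430.501 g/mol; 2.58×24.305 = 62.707 g → 14.57 wt%.
Difference = 3.97 − 14.57 = -10.60 percentage points.

-10.60 percentage points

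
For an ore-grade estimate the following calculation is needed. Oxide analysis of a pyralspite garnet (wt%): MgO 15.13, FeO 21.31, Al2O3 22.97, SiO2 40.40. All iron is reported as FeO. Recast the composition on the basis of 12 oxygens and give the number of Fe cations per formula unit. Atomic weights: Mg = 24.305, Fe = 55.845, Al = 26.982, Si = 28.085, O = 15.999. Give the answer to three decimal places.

1.322 Fe apfu

MgO: 15.13/40.304 = 0.37540 mol → 0.37540 mol Mg, 0.37540 mol O.
FeO: 21.31/71.844 = 0.29661 mol → 0.29661 mol Fe, 0.29661 mol O.
Al2O3: 22.97/101.961 = 0.22528 mol → 0.45056 mol Al, 0.67584 mol O.
SiO2: 40.40/60.083 = 0.67240 mol → 0.67240 mol Si, 1.34480 mol O.
Total oxygen = 2.69265 mol. Normalization factor = 12/2.69265 = 4.45658.
Fe per 12 O = 0.29661 × 4.45658 = 1.322.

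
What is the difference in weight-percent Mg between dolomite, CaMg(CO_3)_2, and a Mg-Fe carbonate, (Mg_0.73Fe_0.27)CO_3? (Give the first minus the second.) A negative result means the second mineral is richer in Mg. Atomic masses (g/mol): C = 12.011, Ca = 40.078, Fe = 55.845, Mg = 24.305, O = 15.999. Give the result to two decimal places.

M(CaMg(CO_3)_2) = 184.399 g/mol, so wt% Mg = 24.305/184.399 × 100 = 13.18%.
M((Mg_0.73Fe_0.27)CO_3) = 92.829 g/mol, so wt% Mg = 17.743/92.829 × 100 = 19.11%.
13.18 − 19.11 = -5.93 pp.

-5.93 percentage points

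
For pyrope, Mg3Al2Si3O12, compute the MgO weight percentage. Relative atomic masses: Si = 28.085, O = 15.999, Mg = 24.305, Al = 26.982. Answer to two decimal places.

29.99 wt%

Molar mass of Mg3Al2Si3O12 = 3·24.305 + 2·26.982 + 3·28.085 + 12·15.999 = 403.122 g/mol.
Each formula unit contains 3 Mg, equivalent to 3/1 = 3.0000 mol MgO.
M(MgO) = 1×24.305 + 1×15.999 = 40.304 g/mol.
Mass of MgO per formula unit = 3.0000 × 40.304 = 120.912 g.
MgO wt% = 120.912 / 403.122 × 100 = 29.99%.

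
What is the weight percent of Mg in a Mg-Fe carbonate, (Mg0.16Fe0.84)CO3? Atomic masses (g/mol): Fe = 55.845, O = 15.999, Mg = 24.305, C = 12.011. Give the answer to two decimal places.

Molar mass of (Mg0.16Fe0.84)CO3: 0.16·24.305 + 0.84·55.845 + 1·12.011 + 3·15.999 = 110.807 g/mol.
Mass of Mg per formula unit: 0.16 × 24.305 = 3.889 g.
Weight fraction Mg = 3.889 / 110.807 = 0.0351.

3.51 weight percent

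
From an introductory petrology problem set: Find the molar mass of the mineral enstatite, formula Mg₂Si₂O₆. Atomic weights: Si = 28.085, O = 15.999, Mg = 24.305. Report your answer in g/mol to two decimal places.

200.77 g/mol

Mg: 2 × 24.305 = 48.6100
Si: 2 × 28.085 = 56.1700
O: 6 × 15.999 = 95.9940
Summing the contributions gives the formula mass.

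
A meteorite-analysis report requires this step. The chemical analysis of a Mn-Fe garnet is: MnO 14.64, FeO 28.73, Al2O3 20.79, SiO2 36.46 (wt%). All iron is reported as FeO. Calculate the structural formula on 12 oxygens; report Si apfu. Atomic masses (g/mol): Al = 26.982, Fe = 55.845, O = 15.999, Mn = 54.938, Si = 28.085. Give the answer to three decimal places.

2.995 Si apfu

MnO (M=70.937): mol = 0.20638; Mn = 0.20638, O = 0.20638.
FeO (M=71.844): mol = 0.39989; Fe = 0.39989, O = 0.39989.
Al2O3 (M=101.961): mol = 0.20390; Al = 0.40780, O = 0.61170.
SiO2 (M=60.083): mol = 0.60683; Si = 0.60683, O = 1.21366.
ΣO = 2.43163; factor = 12/ΣO = 4.93496.
Si apfu = 0.60683 × 4.93496 = 2.995.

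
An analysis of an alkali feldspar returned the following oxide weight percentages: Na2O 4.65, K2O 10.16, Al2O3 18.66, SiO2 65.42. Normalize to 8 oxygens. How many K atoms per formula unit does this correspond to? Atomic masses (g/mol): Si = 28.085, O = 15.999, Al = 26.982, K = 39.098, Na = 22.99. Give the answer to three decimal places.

0.593 K apfu

Na2O (M=61.979): mol = 0.07503; Na = 0.15006, O = 0.07503.
K2O (M=94.195): mol = 0.10786; K = 0.21572, O = 0.10786.
Al2O3 (M=101.961): mol = 0.18301; Al = 0.36602, O = 0.54903.
SiO2 (M=60.083): mol = 1.08883; Si = 1.08883, O = 2.17766.
ΣO = 2.90958; factor = 8/ΣO = 2.74954.
K apfu = 0.21572 × 2.74954 = 0.593.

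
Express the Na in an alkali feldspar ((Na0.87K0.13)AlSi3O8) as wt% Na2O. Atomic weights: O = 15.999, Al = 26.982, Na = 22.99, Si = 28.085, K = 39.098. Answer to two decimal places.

Molar mass of (Na0.87K0.13)AlSi3O8 = 0.87·22.99 + 0.13·39.098 + 1·26.982 + 3·28.085 + 8·15.999 = 264.313 g/mol.
Each formula unit contains 0.87 Na, equivalent to 0.87/2 = 0.4350 mol Na2O.
M(Na2O) = 2×22.99 + 1×15.999 = 61.979 g/mol.
Mass of Na2O per formula unit = 0.4350 × 61.979 = 26.961 g.
Na2O wt% = 26.961 / 264.313 × 100 = 10.20%.

10.20 wt%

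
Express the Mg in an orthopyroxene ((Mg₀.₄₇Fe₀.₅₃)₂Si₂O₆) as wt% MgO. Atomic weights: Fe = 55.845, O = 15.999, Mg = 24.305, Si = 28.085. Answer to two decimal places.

16.18 wt%

Molar mass of (Mg₀.₄₇Fe₀.₅₃)₂Si₂O₆ = 0.94*24.305 + 1.06*55.845 + 2*28.085 + 6*15.999 = 234.206 g/mol.
Each formula unit contains 0.94 Mg, equivalent to 0.94/1 = 0.9400 mol MgO.
M(MgO) = 1×24.305 + 1×15.999 = 40.304 g/mol.
Mass of MgO per formula unit = 0.9400 × 40.304 = 37.886 g.
MgO wt% = 37.886 / 234.206 × 100 = 16.18%.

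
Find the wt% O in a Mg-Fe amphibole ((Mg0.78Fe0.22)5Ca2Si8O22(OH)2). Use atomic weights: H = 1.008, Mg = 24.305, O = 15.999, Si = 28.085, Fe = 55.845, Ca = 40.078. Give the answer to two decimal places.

M((Mg0.78Fe0.22)5Ca2Si8O22(OH)2) = 847.047 g/mol.
O contributes 24 × 15.999 = 383.976 g per mole.
383.976/847.047 = 0.4533 → 45.33%.

45.33 mass %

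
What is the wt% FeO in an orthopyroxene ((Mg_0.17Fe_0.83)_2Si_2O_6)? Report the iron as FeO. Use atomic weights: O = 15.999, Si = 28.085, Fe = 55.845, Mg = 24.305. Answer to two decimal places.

47.11 wt%

M((Mg_0.17Fe_0.83)_2Si_2O_6) = 253.130 g/mol; M(FeO) = 71.844 g/mol.
Moles FeO per formula unit = 1.66 Fe ÷ 1 = 1.6600.
FeO fraction = (1.6600 × 71.844) / 253.130 = 119.261/253.130 = 0.4711.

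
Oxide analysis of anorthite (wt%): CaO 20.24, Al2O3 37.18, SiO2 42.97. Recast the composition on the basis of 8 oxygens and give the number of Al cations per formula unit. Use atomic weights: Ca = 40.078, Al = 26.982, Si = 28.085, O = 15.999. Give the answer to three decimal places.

20.24 wt% CaO ÷ 56.077 g/mol = 0.36093 mol, giving 0.36093 Ca and 0.36093 O.
37.18 wt% Al2O3 ÷ 101.961 g/mol = 0.36465 mol, giving 0.72930 Al and 1.09395 O.
42.97 wt% SiO2 ÷ 60.083 g/mol = 0.71518 mol, giving 0.71518 Si and 1.43036 O.
Oxygen sums to 2.88524; scaling by 8/2.88524 = 2.77273 puts the formula on 8 O.
Al: 0.72930 × 2.77273 = 2.022 atoms per formula unit.

2.022 Al apfu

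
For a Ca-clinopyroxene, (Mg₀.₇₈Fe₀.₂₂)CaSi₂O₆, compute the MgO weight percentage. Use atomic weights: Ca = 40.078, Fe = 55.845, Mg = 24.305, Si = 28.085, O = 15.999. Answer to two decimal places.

14.07 wt%

Molar mass of (Mg₀.₇₈Fe₀.₂₂)CaSi₂O₆ = 0.78·24.305 + 0.22·55.845 + 1·40.078 + 2·28.085 + 6·15.999 = 223.486 g/mol.
Each formula unit contains 0.78 Mg, equivalent to 0.78/1 = 0.7800 mol MgO.
M(MgO) = 1×24.305 + 1×15.999 = 40.304 g/mol.
Mass of MgO per formula unit = 0.7800 × 40.304 = 31.437 g.
MgO wt% = 31.437 / 223.486 × 100 = 14.07%.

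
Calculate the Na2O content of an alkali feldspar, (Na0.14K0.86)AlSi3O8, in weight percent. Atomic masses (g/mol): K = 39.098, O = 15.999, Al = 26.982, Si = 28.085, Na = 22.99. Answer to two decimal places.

Formula mass = 276.072 g/mol.
0.14 Na → 0.0700 mol Na2O per formula unit; M(Na2O) = 61.979, so Na2O mass = 4.339 g.
4.339/276.072 × 100 = 1.57 wt%.

1.57 wt%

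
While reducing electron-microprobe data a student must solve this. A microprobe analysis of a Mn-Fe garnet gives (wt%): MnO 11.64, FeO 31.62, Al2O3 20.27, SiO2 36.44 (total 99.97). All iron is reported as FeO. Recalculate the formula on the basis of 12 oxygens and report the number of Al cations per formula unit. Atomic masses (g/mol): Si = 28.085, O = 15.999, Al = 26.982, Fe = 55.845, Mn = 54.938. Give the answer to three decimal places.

MnO (M=70.937): mol = 0.16409; Mn = 0.16409, O = 0.16409.
FeO (M=71.844): mol = 0.44012; Fe = 0.44012, O = 0.44012.
Al2O3 (M=101.961): mol = 0.19880; Al = 0.39760, O = 0.59640.
SiO2 (M=60.083): mol = 0.60649; Si = 0.60649, O = 1.21298.
ΣO = 2.41359; factor = 12/ΣO = 4.97185.
Al apfu = 0.39760 × 4.97185 = 1.977.

1.977 Al apfu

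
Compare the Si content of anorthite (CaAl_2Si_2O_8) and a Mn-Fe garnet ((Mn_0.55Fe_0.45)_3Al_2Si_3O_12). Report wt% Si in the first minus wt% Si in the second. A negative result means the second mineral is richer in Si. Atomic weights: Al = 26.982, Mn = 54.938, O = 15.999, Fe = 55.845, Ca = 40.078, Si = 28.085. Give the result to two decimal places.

First mineral: 56.170 g Si in 278.204 g formula = 20.19 wt% Si.
Second mineral: 84.255 g Si in 496.245 g formula = 16.98 wt% Si.
20.19% − 16.98% gives a difference of 3.21 percentage points.

3.21 percentage points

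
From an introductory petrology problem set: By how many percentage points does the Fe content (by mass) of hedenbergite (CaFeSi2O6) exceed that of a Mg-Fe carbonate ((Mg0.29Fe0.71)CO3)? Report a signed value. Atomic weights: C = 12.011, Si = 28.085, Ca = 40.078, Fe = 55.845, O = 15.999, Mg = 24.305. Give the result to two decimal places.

-14.65 percentage points

Fe in CaFeSi2O6: molar mass 248.087 g/mol; 1×55.845 = 55.845 g → 22.51 wt%.
Fe in (Mg0.29Fe0.71)CO3: molar mass 106.706 g/mol; 0.71×55.845 = 39.650 g → 37.16 wt%.
Difference = 22.51 − 37.16 = -14.65 percentage points.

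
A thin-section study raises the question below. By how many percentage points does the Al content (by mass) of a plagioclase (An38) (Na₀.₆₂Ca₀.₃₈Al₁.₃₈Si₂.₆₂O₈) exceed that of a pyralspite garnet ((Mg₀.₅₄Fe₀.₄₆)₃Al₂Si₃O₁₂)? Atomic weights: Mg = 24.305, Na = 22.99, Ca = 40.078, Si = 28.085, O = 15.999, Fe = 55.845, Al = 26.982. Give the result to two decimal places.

First mineral: 37.235 g Al in 268.293 g formula = 13.88 wt% Al.
Second mineral: 53.964 g Al in 446.647 g formula = 12.08 wt% Al.
13.88% − 12.08% gives a difference of 1.80 percentage points.

1.80 percentage points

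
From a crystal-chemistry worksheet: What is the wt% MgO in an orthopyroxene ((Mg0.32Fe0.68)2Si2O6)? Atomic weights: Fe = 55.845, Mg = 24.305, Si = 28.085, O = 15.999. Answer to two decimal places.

Formula mass = 243.668 g/mol.
0.64 Mg → 0.6400 mol MgO per formula unit; M(MgO) = 40.304, so MgO mass = 25.795 g.
25.795/243.668 × 100 = 10.59 wt%.

10.59 wt%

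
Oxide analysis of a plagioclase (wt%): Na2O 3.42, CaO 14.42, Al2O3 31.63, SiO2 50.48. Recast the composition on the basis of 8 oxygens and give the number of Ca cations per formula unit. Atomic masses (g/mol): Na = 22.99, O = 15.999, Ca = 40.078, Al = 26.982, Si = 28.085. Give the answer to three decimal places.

Na2O (M=61.979): mol = 0.05518; Na = 0.11036, O = 0.05518.
CaO (M=56.077): mol = 0.25715; Ca = 0.25715, O = 0.25715.
Al2O3 (M=101.961): mol = 0.31022; Al = 0.62044, O = 0.93066.
SiO2 (M=60.083): mol = 0.84017; Si = 0.84017, O = 1.68034.
ΣO = 2.92333; factor = 8/ΣO = 2.73661.
Ca apfu = 0.25715 × 2.73661 = 0.704.

0.704 Ca apfu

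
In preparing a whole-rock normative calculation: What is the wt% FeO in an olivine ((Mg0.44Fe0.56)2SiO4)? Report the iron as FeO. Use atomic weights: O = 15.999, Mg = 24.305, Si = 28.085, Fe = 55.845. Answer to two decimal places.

Molar mass of (Mg0.44Fe0.56)2SiO4 = 0.88*24.305 + 1.12*55.845 + 1*28.085 + 4*15.999 = 176.016 g/mol.
Each formula unit contains 1.12 Fe, equivalent to 1.12/1 = 1.1200 mol FeO.
M(FeO) = 1×55.845 + 1×15.999 = 71.844 g/mol.
Mass of FeO per formula unit = 1.1200 × 71.844 = 80.465 g.
FeO wt% = 80.465 / 176.016 × 100 = 45.71%.

45.71 wt%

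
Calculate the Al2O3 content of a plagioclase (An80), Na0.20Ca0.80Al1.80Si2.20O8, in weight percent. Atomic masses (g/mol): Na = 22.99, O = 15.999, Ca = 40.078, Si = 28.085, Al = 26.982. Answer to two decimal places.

33.37 wt%

Formula mass = 275.007 g/mol.
1.80 Al → 0.9000 mol Al2O3 per formula unit; M(Al2O3) = 101.961, so Al2O3 mass = 91.765 g.
91.765/275.007 × 100 = 33.37 wt%.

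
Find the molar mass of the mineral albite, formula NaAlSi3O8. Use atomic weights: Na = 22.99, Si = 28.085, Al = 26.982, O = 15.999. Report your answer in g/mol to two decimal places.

262.22 g/mol

Na: 1 × 22.99 = 22.9900
Al: 1 × 26.982 = 26.9820
Si: 3 × 28.085 = 84.2550
O: 8 × 15.999 = 127.9920
Summing the contributions gives the formula mass.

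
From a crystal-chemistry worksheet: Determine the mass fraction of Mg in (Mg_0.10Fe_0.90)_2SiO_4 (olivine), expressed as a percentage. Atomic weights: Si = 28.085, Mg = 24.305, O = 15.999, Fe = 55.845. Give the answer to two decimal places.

M((Mg_0.10Fe_0.90)_2SiO_4) = 197.463 g/mol.
Mg contributes 0.20 × 24.305 = 4.861 g per mole.
4.861/197.463 = 0.0246 → 2.46%.

2.46 mass %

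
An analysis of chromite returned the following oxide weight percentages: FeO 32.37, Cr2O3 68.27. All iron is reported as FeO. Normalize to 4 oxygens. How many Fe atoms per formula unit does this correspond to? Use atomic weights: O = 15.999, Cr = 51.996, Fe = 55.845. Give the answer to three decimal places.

32.37 wt% FeO ÷ 71.844 g/mol = 0.45056 mol, giving 0.45056 Fe and 0.45056 O.
68.27 wt% Cr2O3 ÷ 151.989 g/mol = 0.44918 mol, giving 0.89836 Cr and 1.34754 O.
Oxygen sums to 1.79810; scaling by 4/1.79810 = 2.22457 puts the formula on 4 O.
Fe: 0.45056 × 2.22457 = 1.002 atoms per formula unit.

1.002 Fe apfu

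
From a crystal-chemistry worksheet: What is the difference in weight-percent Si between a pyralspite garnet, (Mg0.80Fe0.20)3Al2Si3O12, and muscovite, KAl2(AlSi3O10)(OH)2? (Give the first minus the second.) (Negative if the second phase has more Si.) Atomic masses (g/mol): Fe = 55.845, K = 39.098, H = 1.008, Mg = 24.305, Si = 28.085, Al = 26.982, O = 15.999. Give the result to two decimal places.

First mineral: 84.255 g Si in 422.046 g formula = 19.96 wt% Si.
Second mineral: 84.255 g Si in 398.303 g formula = 21.15 wt% Si.
19.96% − 21.15% gives a difference of -1.19 percentage points.

-1.19 percentage points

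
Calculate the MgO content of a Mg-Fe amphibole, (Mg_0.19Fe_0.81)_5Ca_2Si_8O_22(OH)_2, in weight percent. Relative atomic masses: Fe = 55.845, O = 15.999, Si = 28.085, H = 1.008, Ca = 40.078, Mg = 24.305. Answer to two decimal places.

Molar mass of (Mg_0.19Fe_0.81)_5Ca_2Si_8O_22(OH)_2 = 0.95×24.305 + 4.05×55.845 + 2×40.078 + 8×28.085 + 24×15.999 + 2×1.008 = 940.090 g/mol.
Each formula unit contains 0.95 Mg, equivalent to 0.95/1 = 0.9500 mol MgO.
M(MgO) = 1×24.305 + 1×15.999 = 40.304 g/mol.
Mass of MgO per formula unit = 0.9500 × 40.304 = 38.289 g.
MgO wt% = 38.289 / 940.090 × 100 = 4.07%.

4.07 wt%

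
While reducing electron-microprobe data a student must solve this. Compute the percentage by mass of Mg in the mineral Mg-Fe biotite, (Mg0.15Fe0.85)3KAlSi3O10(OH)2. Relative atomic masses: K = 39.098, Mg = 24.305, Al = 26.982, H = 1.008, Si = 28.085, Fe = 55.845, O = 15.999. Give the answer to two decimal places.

2.20 wt%

Formula mass = 0.45×24.305 + 2.55×55.845 + 1×39.098 + 1×26.982 + 3×28.085 + 12×15.999 + 2×1.008 = 497.681 g/mol, of which 10.937 g is Mg.
So Mg makes up 10.937/497.681 = 0.0220 of the mass, i.e. 2.20%.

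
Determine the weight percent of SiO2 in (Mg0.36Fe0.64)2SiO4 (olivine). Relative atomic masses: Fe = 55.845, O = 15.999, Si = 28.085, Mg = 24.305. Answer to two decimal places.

M((Mg0.36Fe0.64)2SiO4) = 181.062 g/mol; M(SiO2) = 60.083 g/mol.
Moles SiO2 per formula unit = 1 Si ÷ 1 = 1.0000.
SiO2 fraction = (1.0000 × 60.083) / 181.062 = 60.083/181.062 = 0.3318.

33.18 wt%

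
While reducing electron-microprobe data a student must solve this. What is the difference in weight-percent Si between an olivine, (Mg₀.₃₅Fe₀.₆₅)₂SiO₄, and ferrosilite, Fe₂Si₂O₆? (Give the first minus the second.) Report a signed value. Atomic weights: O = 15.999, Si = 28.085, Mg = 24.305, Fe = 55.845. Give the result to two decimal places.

-5.83 percentage points

First mineral: 28.085 g Si in 181.693 g formula = 15.46 wt% Si.
Second mineral: 56.170 g Si in 263.854 g formula = 21.29 wt% Si.
15.46% − 21.29% gives a difference of -5.83 percentage points.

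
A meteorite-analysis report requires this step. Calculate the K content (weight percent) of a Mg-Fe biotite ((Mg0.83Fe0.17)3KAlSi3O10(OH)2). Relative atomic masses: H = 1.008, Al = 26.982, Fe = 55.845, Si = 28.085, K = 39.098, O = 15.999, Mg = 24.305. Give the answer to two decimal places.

9.02 weight percent

M((Mg0.83Fe0.17)3KAlSi3O10(OH)2) = 433.339 g/mol.
K contributes 1 × 39.098 = 39.098 g per mole.
39.098/433.339 = 0.0902 → 9.02%.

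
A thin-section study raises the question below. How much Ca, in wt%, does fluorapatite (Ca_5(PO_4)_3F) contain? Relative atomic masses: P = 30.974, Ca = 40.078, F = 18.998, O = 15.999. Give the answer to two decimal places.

39.74 wt%

Molar mass of Ca_5(PO_4)_3F: 5×40.078 + 3×30.974 + 12×15.999 + 1×18.998 = 504.298 g/mol.
Mass of Ca per formula unit: 5 × 40.078 = 200.390 g.
Weight fraction Ca = 200.390 / 504.298 = 0.3974.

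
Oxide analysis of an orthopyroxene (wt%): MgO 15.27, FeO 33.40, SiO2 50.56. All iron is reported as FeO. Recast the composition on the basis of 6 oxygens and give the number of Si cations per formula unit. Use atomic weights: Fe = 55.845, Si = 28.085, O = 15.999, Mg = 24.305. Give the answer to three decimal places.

1.998 Si apfu

MgO (M=40.304): mol = 0.37887; Mg = 0.37887, O = 0.37887.
FeO (M=71.844): mol = 0.46490; Fe = 0.46490, O = 0.46490.
SiO2 (M=60.083): mol = 0.84150; Si = 0.84150, O = 1.68300.
ΣO = 2.52677; factor = 6/ΣO = 2.37457.
Si apfu = 0.84150 × 2.37457 = 1.998.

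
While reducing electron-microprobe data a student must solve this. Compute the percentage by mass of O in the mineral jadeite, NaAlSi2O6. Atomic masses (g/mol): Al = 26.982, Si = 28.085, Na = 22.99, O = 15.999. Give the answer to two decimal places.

47.49 weight percent

Formula mass = 1*22.99 + 1*26.982 + 2*28.085 + 6*15.999 = 202.136 g/mol, of which 95.994 g is O.
So O makes up 95.994/202.136 = 0.4749 of the mass, i.e. 47.49%.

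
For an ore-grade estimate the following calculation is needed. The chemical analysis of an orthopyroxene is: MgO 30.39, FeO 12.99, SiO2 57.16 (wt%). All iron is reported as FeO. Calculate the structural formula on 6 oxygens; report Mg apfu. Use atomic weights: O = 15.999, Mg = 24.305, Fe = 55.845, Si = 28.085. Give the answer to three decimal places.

1.594 Mg apfu

MgO (M=40.304): mol = 0.75402; Mg = 0.75402, O = 0.75402.
FeO (M=71.844): mol = 0.18081; Fe = 0.18081, O = 0.18081.
SiO2 (M=60.083): mol = 0.95135; Si = 0.95135, O = 1.90270.
ΣO = 2.83753; factor = 6/ΣO = 2.11452.
Mg apfu = 0.75402 × 2.11452 = 1.594.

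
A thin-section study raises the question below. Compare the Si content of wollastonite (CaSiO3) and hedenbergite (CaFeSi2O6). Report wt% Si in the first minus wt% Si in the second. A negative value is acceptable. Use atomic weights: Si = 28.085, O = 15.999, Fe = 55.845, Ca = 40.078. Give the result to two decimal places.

M(CaSiO3) = 116.160 g/mol, so wt% Si = 28.085/116.160 × 100 = 24.18%.
M(CaFeSi2O6) = 248.087 g/mol, so wt% Si = 56.170/248.087 × 100 = 22.64%.
24.18 − 22.64 = 1.54 pp.

1.54 percentage points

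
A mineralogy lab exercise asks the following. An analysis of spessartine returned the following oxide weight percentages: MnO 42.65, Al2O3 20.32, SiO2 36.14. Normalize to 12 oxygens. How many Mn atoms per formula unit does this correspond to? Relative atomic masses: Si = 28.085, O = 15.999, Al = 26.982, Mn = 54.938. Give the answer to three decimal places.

MnO: 42.65/70.937 = 0.60124 mol → 0.60124 mol Mn, 0.60124 mol O.
Al2O3: 20.32/101.961 = 0.19929 mol → 0.39858 mol Al, 0.59787 mol O.
SiO2: 36.14/60.083 = 0.60150 mol → 0.60150 mol Si, 1.20300 mol O.
Total oxygen = 2.40211 mol. Normalization factor = 12/2.40211 = 4.99561.
Mn per 12 O = 0.60124 × 4.99561 = 3.004.

3.004 Mn apfu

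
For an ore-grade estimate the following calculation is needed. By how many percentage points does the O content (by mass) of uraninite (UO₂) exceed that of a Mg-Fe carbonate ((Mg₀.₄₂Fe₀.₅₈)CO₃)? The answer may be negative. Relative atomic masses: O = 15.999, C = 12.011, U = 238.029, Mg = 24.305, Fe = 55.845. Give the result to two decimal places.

-34.93 percentage points

O in UO₂: molar mass 270.027 g/mol; 2×15.999 = 31.998 g → 11.85 wt%.
O in (Mg₀.₄₂Fe₀.₅₈)CO₃: molar mass 102.606 g/mol; 3×15.999 = 47.997 g → 46.78 wt%.
Difference = 11.85 − 46.78 = -34.93 percentage points.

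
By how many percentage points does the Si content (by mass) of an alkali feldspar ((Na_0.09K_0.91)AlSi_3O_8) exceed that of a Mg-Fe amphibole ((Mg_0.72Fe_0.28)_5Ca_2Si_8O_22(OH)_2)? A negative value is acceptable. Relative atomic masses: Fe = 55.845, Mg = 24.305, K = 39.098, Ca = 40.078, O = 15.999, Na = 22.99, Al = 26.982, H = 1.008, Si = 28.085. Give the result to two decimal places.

M((Na_0.09K_0.91)AlSi_3O_8) = 276.877 g/mol, so wt% Si = 84.255/276.877 × 100 = 30.43%.
M((Mg_0.72Fe_0.28)_5Ca_2Si_8O_22(OH)_2) = 856.509 g/mol, so wt% Si = 224.680/856.509 × 100 = 26.23%.
30.43 − 26.23 = 4.20 pp.

4.20 percentage points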